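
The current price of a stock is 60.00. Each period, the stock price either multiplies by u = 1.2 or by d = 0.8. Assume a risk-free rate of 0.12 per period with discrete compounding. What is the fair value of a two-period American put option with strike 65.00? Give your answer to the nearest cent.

Risk-neutral probability p = (1 + 0.12 − 0.8)/(1.2 − 0.8) = 0.3200/0.4000 = 0.8000
Terminal stock prices: S_uu = 86.4, S_ud = 57.6, S_dd = 38.4
Terminal payoffs (K − S): max(-21.4, 0) = 0, max(7.4, 0) = 7.4, max(26.6, 0) = 26.6
Node u (S = 72): continuation = 1/1.12·[0.8000·0.0000 + 0.2000·7.4000] = 1.3214; exercise value = 0.0000 ≤ continuation, so V_u = 1.3214
Node d (S = 48): continuation = 1/1.12·[0.8000·7.4000 + 0.2000·26.6000] = 10.0357; exercise value = 17.0000 > continuation, so V_d = 17.0000 (exercise)
Node 0 (S = 60): continuation = 1/1.12·[0.8000·1.3214 + 0.2000·17.0000] = 3.9796; exercise value = 5.0000 > continuation, so V_0 = 5.0000 (exercise)

5.00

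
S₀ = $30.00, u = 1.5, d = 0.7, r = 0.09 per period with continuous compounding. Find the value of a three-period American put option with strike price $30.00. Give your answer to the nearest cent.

$4.94

Risk-neutral probability p = (e^0.09 − 0.7)/(1.5 − 0.7) = 0.3942/0.8000 = 0.4927
Terminal stock prices: S_uuu = 101.2, S_uud = 47.25, S_udd = 22.05, S_ddd = 10.29
Terminal payoffs (K − S): max(-71.25, 0) = 0, max(-17.25, 0) = 0, max(7.95, 0) = 7.95, max(19.71, 0) = 19.71
Node uu (S = 67.5): continuation = e^(−0.09)·[0.4927·0.0000 + 0.5073·0.0000] = 0.0000; exercise value = 0.0000 ≤ continuation, so V_uu = 0.0000
Node ud (S = 31.5): continuation = e^(−0.09)·[0.4927·0.0000 + 0.5073·7.9500] = 3.6858; exercise value = 0.0000 ≤ continuation, so V_ud = 3.6858
Node dd (S = 14.7): continuation = e^(−0.09)·[0.4927·7.9500 + 0.5073·19.7100] = 12.7179; exercise value = 15.3000 > continuation, so V_dd = 15.3000 (exercise)
Node u (S = 45): continuation = e^(−0.09)·[0.4927·0.0000 + 0.5073·3.6858] = 1.7088; exercise value = 0.0000 ≤ continuation, so V_u = 1.7088
Node d (S = 21): continuation = e^(−0.09)·[0.4927·3.6858 + 0.5073·15.3000] = 8.7531; exercise value = 9.0000 > continuation, so V_d = 9.0000 (exercise)
Node 0 (S = 30): continuation = e^(−0.09)·[0.4927·1.7088 + 0.5073·9.0000] = 4.9421; exercise value = 0.0000 ≤ continuation, so V_0 = 4.9421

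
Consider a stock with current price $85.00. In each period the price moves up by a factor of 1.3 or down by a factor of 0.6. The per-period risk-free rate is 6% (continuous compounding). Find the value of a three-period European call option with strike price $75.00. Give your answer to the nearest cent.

$30.96

Risk-neutral probability p = (e^0.06 − 0.6)/(1.3 − 0.6) = 0.4618/0.7000 = 0.6598
Terminal stock prices: S_uuu = 186.7, S_uud = 86.19, S_udd = 39.78, S_ddd = 18.36
Terminal payoffs (S − K): max(111.7, 0) = 111.7, max(11.19, 0) = 11.19, max(-35.22, 0) = 0, max(-56.64, 0) = 0
Node uu (S = 143.7): V_uu = e^(−0.06)·[0.6598·111.7450 + 0.3402·11.1900] = 73.0177
Node ud (S = 66.3): V_ud = e^(−0.06)·[0.6598·11.1900 + 0.3402·0.0000] = 6.9528
Node dd (S = 30.6): V_dd = e^(−0.06)·[0.6598·0.0000 + 0.3402·0.0000] = 0.0000
Node u (S = 110.5): V_u = e^(−0.06)·[0.6598·73.0177 + 0.3402·6.9528] = 47.5970
Node d (S = 51): V_d = e^(−0.06)·[0.6598·6.9528 + 0.3402·0.0000] = 4.3201
Node 0 (S = 85): V_0 = e^(−0.06)·[0.6598·47.5970 + 0.3402·4.3201] = 30.9584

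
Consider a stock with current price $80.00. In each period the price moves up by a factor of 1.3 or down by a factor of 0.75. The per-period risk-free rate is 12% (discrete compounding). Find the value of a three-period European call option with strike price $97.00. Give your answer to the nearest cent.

Risk-neutral probability p = (1 + 0.12 − 0.75)/(1.3 − 0.75) = 0.3700/0.5500 = 0.6727
Terminal stock prices: S_uuu = 175.8, S_uud = 101.4, S_udd = 58.5, S_ddd = 33.75
Terminal payoffs (S − K): max(78.76, 0) = 78.76, max(4.4, 0) = 4.4, max(-38.5, 0) = 0, max(-63.25, 0) = 0
Node uu (S = 135.2): V_uu = 1/1.12·[0.6727·78.7600 + 0.3273·4.4000] = 48.5929
Node ud (S = 78): V_ud = 1/1.12·[0.6727·4.4000 + 0.3273·0.0000] = 2.6429
Node dd (S = 45): V_dd = 1/1.12·[0.6727·0.0000 + 0.3273·0.0000] = 0.0000
Node u (S = 104): V_u = 1/1.12·[0.6727·48.5929 + 0.3273·2.6429] = 29.9595
Node d (S = 60): V_d = 1/1.12·[0.6727·2.6429 + 0.3273·0.0000] = 1.5874
Node 0 (S = 80): V_0 = 1/1.12·[0.6727·29.9595 + 0.3273·1.5874] = 18.4590

$18.46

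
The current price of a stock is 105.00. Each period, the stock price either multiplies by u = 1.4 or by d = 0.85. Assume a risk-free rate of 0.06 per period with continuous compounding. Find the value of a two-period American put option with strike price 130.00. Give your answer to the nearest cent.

25.00

Risk-neutral probability p = (e^0.06 − 0.85)/(1.4 − 0.85) = 0.2118/0.5500 = 0.3852
Terminal stock prices: S_uu = 205.8, S_ud = 125, S_dd = 75.86
Terminal payoffs (K − S): max(-75.8, 0) = 0, max(5.05, 0) = 5.05, max(54.14, 0) = 54.14
Node u (S = 147): continuation = e^(−0.06)·[0.3852·0.0000 + 0.6148·5.0500] = 2.9241; exercise value = 0.0000 ≤ continuation, so V_u = 2.9241
Node d (S = 89.25): continuation = e^(−0.06)·[0.3852·5.0500 + 0.6148·54.1375] = 33.1794; exercise value = 40.7500 > continuation, so V_d = 40.7500 (exercise)
Node 0 (S = 105): continuation = e^(−0.06)·[0.3852·2.9241 + 0.6148·40.7500] = 24.6564; exercise value = 25.0000 > continuation, so V_0 = 25.0000 (exercise)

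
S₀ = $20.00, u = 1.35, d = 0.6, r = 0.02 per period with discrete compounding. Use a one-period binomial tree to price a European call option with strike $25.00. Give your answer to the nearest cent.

Risk-neutral probability p = (1 + 0.02 − 0.6)/(1.35 − 0.6) = 0.4200/0.7500 = 0.5600
Terminal stock prices: S_u = 27, S_d = 12
Terminal payoffs (S − K): max(2, 0) = 2, max(-13, 0) = 0
Node 0 (S = 20): V_0 = 1/1.02·[0.5600·2.0000 + 0.4400·0.0000] = 1.0980

$1.10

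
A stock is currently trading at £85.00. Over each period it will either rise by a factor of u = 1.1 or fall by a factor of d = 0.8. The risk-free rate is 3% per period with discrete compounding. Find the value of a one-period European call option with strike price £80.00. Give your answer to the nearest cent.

Risk-neutral probability p = (1 + 0.03 − 0.8)/(1.1 − 0.8) = 0.2300/0.3000 = 0.7667
Terminal stock prices: S_u = 93.5, S_d = 68
Terminal payoffs (S − K): max(13.5, 0) = 13.5, max(-12, 0) = 0
Node 0 (S = 85): V_0 = 1/1.03·[0.7667·13.5000 + 0.2333·0.0000] = 10.0485

£10.05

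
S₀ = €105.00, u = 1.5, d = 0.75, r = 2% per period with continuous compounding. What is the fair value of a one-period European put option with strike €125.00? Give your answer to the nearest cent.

Risk-neutral probability p = (e^0.02 − 0.75)/(1.5 − 0.75) = 0.2702/0.7500 = 0.3603
Terminal stock prices: S_u = 157.5, S_d = 78.75
Terminal payoffs (K − S): max(-32.5, 0) = 0, max(46.25, 0) = 46.25
Node 0 (S = 105): V_0 = e^(−0.02)·[0.3603·0.0000 + 0.6397·46.2500] = 29.0017

€29.00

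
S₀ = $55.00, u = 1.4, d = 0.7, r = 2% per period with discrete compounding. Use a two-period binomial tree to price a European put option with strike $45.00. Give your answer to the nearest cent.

$5.11

Risk-neutral probability p = (1 + 0.02 − 0.7)/(1.4 − 0.7) = 0.3200/0.7000 = 0.4571
Terminal stock prices: S_uu = 107.8, S_ud = 53.9, S_dd = 26.95
Terminal payoffs (K − S): max(-62.8, 0) = 0, max(-8.9, 0) = 0, max(18.05, 0) = 18.05
Node u (S = 77): V_u = 1/1.02·[0.4571·0.0000 + 0.5429·0.0000] = 0.0000
Node d (S = 38.5): V_d = 1/1.02·[0.4571·0.0000 + 0.5429·18.0500] = 9.6064
Node 0 (S = 55): V_0 = 1/1.02·[0.4571·0.0000 + 0.5429·9.6064] = 5.1127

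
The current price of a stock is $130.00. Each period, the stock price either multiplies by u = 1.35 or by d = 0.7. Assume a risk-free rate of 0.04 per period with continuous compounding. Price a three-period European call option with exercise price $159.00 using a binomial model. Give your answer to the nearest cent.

$22.95

Risk-neutral probability p = (e^0.04 − 0.7)/(1.35 − 0.7) = 0.3408/0.6500 = 0.5243
Terminal stock prices: S_uuu = 319.8, S_uud = 165.8, S_udd = 85.99, S_ddd = 44.59
Terminal payoffs (S − K): max(160.8, 0) = 160.8, max(6.848, 0) = 6.848, max(-73.01, 0) = 0, max(-114.4, 0) = 0
Node uu (S = 236.9): V_uu = e^(−0.04)·[0.5243·160.8488 + 0.4757·6.8475] = 84.1595
Node ud (S = 122.8): V_ud = e^(−0.04)·[0.5243·6.8475 + 0.4757·0.0000] = 3.4495
Node dd (S = 63.7): V_dd = e^(−0.04)·[0.5243·0.0000 + 0.4757·0.0000] = 0.0000
Node u (S = 175.5): V_u = e^(−0.04)·[0.5243·84.1595 + 0.4757·3.4495] = 43.9731
Node d (S = 91): V_d = e^(−0.04)·[0.5243·3.4495 + 0.4757·0.0000] = 1.7378
Node 0 (S = 130): V_0 = e^(−0.04)·[0.5243·43.9731 + 0.4757·1.7378] = 22.9463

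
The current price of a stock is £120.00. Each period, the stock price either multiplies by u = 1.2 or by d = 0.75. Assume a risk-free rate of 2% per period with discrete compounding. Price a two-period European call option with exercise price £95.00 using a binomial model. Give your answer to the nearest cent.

Risk-neutral probability p = (1 + 0.02 − 0.75)/(1.2 − 0.75) = 0.2700/0.4500 = 0.6000
Terminal stock prices: S_uu = 172.8, S_ud = 108, S_dd = 67.5
Terminal payoffs (S − K): max(77.8, 0) = 77.8, max(13, 0) = 13, max(-27.5, 0) = 0
Node u (S = 144): V_u = 1/1.02·[0.6000·77.8000 + 0.4000·13.0000] = 50.8627
Node d (S = 90): V_d = 1/1.02·[0.6000·13.0000 + 0.4000·0.0000] = 7.6471
Node 0 (S = 120): V_0 = 1/1.02·[0.6000·50.8627 + 0.4000·7.6471] = 32.9181

£32.92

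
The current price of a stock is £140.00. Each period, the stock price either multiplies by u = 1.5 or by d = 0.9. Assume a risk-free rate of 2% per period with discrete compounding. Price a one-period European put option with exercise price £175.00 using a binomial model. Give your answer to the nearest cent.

£38.43

Risk-neutral probability p = (1 + 0.02 − 0.9)/(1.5 − 0.9) = 0.1200/0.6000 = 0.2000
Terminal stock prices: S_u = 210, S_d = 126
Terminal payoffs (K − S): max(-35, 0) = 0, max(49, 0) = 49
Node 0 (S = 140): V_0 = 1/1.02·[0.2000·0.0000 + 0.8000·49.0000] = 38.4314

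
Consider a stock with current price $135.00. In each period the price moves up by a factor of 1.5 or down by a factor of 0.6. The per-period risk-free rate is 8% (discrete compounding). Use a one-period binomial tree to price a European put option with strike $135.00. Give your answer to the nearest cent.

Risk-neutral probability p = (1 + 0.08 − 0.6)/(1.5 − 0.6) = 0.4800/0.9000 = 0.5333
Terminal stock prices: S_u = 202.5, S_d = 81
Terminal payoffs (K − S): max(-67.5, 0) = 0, max(54, 0) = 54
Node 0 (S = 135): V_0 = 1/1.08·[0.5333·0.0000 + 0.4667·54.0000] = 23.3333

$23.33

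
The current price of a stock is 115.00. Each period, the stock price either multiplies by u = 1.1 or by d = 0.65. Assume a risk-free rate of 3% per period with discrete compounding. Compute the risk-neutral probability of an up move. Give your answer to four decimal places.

Risk-neutral probability p = (1 + 0.03 − 0.65)/(1.1 − 0.65) = 0.3800/0.4500 = 0.8444

p = 0.8444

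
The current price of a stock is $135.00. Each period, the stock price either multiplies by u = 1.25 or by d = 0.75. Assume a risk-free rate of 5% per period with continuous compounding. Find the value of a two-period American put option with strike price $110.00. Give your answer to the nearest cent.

Risk-neutral probability p = (e^0.05 − 0.75)/(1.25 − 0.75) = 0.3013/0.5000 = 0.6025
Terminal stock prices: S_uu = 210.9, S_ud = 126.6, S_dd = 75.94
Terminal payoffs (K − S): max(-100.9, 0) = 0, max(-16.56, 0) = 0, max(34.06, 0) = 34.06
Node u (S = 168.8): continuation = e^(−0.05)·[0.6025·0.0000 + 0.3975·0.0000] = 0.0000; exercise value = 0.0000 ≤ continuation, so V_u = 0.0000
Node d (S = 101.2): continuation = e^(−0.05)·[0.6025·0.0000 + 0.3975·34.0625] = 12.8781; exercise value = 8.7500 ≤ continuation, so V_d = 12.8781
Node 0 (S = 135): continuation = e^(−0.05)·[0.6025·0.0000 + 0.3975·12.8781] = 4.8689; exercise value = 0.0000 ≤ continuation, so V_0 = 4.8689

$4.87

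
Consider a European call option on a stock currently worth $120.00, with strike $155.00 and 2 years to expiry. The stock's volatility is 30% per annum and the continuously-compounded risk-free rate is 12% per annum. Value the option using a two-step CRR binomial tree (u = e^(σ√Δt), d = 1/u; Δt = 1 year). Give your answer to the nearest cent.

CRR parameters: u = e^(σ√Δt) = e^(0.3·√1) = 1.3499, d = 1/u = 0.7408
Per-period rate: rΔt = 0.12·1 = 0.12, so R = e^0.12 = 1.1275
Risk-neutral probability p = (e^0.12 − 0.7408)/(1.3499 − 0.7408) = 0.3867/0.6090 = 0.6349
Terminal stock prices: S_uu = 218.7, S_ud = 120, S_dd = 65.86
Terminal payoffs (S − K): max(63.65, 0) = 63.65, max(-35, 0) = 0, max(-89.14, 0) = 0
Node u (S = 162): V_u = e^(−0.12)·[0.6349·63.6543 + 0.3651·0.0000] = 35.8440
Node d (S = 88.9): V_d = e^(−0.12)·[0.6349·0.0000 + 0.3651·0.0000] = 0.0000
Node 0 (S = 120): V_0 = e^(−0.12)·[0.6349·35.8440 + 0.3651·0.0000] = 20.1839

$20.18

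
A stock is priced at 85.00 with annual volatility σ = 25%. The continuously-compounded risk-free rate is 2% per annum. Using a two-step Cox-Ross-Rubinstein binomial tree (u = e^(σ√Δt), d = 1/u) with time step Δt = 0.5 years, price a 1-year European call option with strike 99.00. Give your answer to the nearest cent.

5.07

CRR parameters: u = e^(σ√Δt) = e^(0.25·√0.5) = 1.1934, d = 1/u = 0.8380
Per-period rate: rΔt = 0.02·0.5 = 0.01, so R = e^0.01 = 1.0101
Risk-neutral probability p = (e^0.01 − 0.8380)/(1.1934 − 0.8380) = 0.1721/0.3554 = 0.4842
Terminal stock prices: S_uu = 121.1, S_ud = 85, S_dd = 59.69
Terminal payoffs (S − K): max(22.05, 0) = 22.05, max(-14, 0) = 0, max(-39.31, 0) = 0
Node u (S = 101.4): V_u = e^(−0.01)·[0.4842·22.0501 + 0.5158·0.0000] = 10.5704
Node d (S = 71.23): V_d = e^(−0.01)·[0.4842·0.0000 + 0.5158·0.0000] = 0.0000
Node 0 (S = 85): V_0 = e^(−0.01)·[0.4842·10.5704 + 0.5158·0.0000] = 5.0673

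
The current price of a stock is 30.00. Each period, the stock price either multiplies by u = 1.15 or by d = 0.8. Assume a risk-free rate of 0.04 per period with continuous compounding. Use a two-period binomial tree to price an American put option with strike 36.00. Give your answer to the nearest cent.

6.00

Risk-neutral probability p = (e^0.04 − 0.8)/(1.15 − 0.8) = 0.2408/0.3500 = 0.6880
Terminal stock prices: S_uu = 39.67, S_ud = 27.6, S_dd = 19.2
Terminal payoffs (K − S): max(-3.675, 0) = 0, max(8.4, 0) = 8.4, max(16.8, 0) = 16.8
Node u (S = 34.5): continuation = e^(−0.04)·[0.6880·0.0000 + 0.3120·8.4000] = 2.5178; exercise value = 1.5000 ≤ continuation, so V_u = 2.5178
Node d (S = 24): continuation = e^(−0.04)·[0.6880·8.4000 + 0.3120·16.8000] = 10.5884; exercise value = 12.0000 > continuation, so V_d = 12.0000 (exercise)
Node 0 (S = 30): continuation = e^(−0.04)·[0.6880·2.5178 + 0.3120·12.0000] = 5.2612; exercise value = 6.0000 > continuation, so V_0 = 6.0000 (exercise)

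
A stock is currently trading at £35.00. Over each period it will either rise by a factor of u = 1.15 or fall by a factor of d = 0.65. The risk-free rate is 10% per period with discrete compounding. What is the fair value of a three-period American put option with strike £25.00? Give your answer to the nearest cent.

Risk-neutral probability p = (1 + 0.1 − 0.65)/(1.15 − 0.65) = 0.4500/0.5000 = 0.9000
Terminal stock prices: S_uuu = 53.23, S_uud = 30.09, S_udd = 17.01, S_ddd = 9.612
Terminal payoffs (K − S): max(-28.23, 0) = 0, max(-5.087, 0) = 0, max(7.994, 0) = 7.994, max(15.39, 0) = 15.39
Node uu (S = 46.29): continuation = 1/1.1·[0.9000·0.0000 + 0.1000·0.0000] = 0.0000; exercise value = 0.0000 ≤ continuation, so V_uu = 0.0000
Node ud (S = 26.16): continuation = 1/1.1·[0.9000·0.0000 + 0.1000·7.9944] = 0.7268; exercise value = 0.0000 ≤ continuation, so V_ud = 0.7268
Node dd (S = 14.79): continuation = 1/1.1·[0.9000·7.9944 + 0.1000·15.3881] = 7.9398; exercise value = 10.2125 > continuation, so V_dd = 10.2125 (exercise)
Node u (S = 40.25): continuation = 1/1.1·[0.9000·0.0000 + 0.1000·0.7268] = 0.0661; exercise value = 0.0000 ≤ continuation, so V_u = 0.0661
Node d (S = 22.75): continuation = 1/1.1·[0.9000·0.7268 + 0.1000·10.2125] = 1.5230; exercise value = 2.2500 > continuation, so V_d = 2.2500 (exercise)
Node 0 (S = 35): continuation = 1/1.1·[0.9000·0.0661 + 0.1000·2.2500] = 0.2586; exercise value = 0.0000 ≤ continuation, so V_0 = 0.2586

£0.26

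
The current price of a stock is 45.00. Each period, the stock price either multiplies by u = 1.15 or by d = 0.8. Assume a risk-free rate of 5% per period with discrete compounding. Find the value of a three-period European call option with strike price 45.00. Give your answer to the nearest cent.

Risk-neutral probability p = (1 + 0.05 − 0.8)/(1.15 − 0.8) = 0.2500/0.3500 = 0.7143
Terminal stock prices: S_uuu = 68.44, S_uud = 47.61, S_udd = 33.12, S_ddd = 23.04
Terminal payoffs (S − K): max(23.44, 0) = 23.44, max(2.61, 0) = 2.61, max(-11.88, 0) = 0, max(-21.96, 0) = 0
Node uu (S = 59.51): V_uu = 1/1.05·[0.7143·23.4394 + 0.2857·2.6100] = 16.6554
Node ud (S = 41.4): V_ud = 1/1.05·[0.7143·2.6100 + 0.2857·0.0000] = 1.7755
Node dd (S = 28.8): V_dd = 1/1.05·[0.7143·0.0000 + 0.2857·0.0000] = 0.0000
Node u (S = 51.75): V_u = 1/1.05·[0.7143·16.6554 + 0.2857·1.7755] = 11.8133
Node d (S = 36): V_d = 1/1.05·[0.7143·1.7755 + 0.2857·0.0000] = 1.2078
Node 0 (S = 45): V_0 = 1/1.05·[0.7143·11.8133 + 0.2857·1.2078] = 8.3649

8.36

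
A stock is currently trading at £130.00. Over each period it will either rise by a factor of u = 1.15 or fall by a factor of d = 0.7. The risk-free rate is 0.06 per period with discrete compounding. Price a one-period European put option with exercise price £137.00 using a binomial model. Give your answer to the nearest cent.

£8.68

Risk-neutral probability p = (1 + 0.06 − 0.7)/(1.15 − 0.7) = 0.3600/0.4500 = 0.8000
Terminal stock prices: S_u = 149.5, S_d = 91
Terminal payoffs (K − S): max(-12.5, 0) = 0, max(46, 0) = 46
Node 0 (S = 130): V_0 = 1/1.06·[0.8000·0.0000 + 0.2000·46.0000] = 8.6792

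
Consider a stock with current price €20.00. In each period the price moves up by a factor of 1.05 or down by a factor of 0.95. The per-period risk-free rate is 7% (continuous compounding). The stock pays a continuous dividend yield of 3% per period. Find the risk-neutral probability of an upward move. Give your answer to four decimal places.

p = 0.9081

Per-period risk-free factor R = e^0.07 = 1.0725; dividend-adjusted growth = e^(0.07−0.03) = 1.0408.
Risk-neutral probability p = (1.0408 − 0.95)/(1.05 − 0.95) = 0.0908/0.1000 = 0.9081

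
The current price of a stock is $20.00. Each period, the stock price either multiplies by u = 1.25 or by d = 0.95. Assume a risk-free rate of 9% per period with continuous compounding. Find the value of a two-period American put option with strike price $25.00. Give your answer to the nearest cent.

$5.00

Risk-neutral probability p = (e^0.09 − 0.95)/(1.25 − 0.95) = 0.1442/0.3000 = 0.4806
Terminal stock prices: S_uu = 31.25, S_ud = 23.75, S_dd = 18.05
Terminal payoffs (K − S): max(-6.25, 0) = 0, max(1.25, 0) = 1.25, max(6.95, 0) = 6.95
Node u (S = 25): continuation = e^(−0.09)·[0.4806·0.0000 + 0.5194·1.2500] = 0.5934; exercise value = 0.0000 ≤ continuation, so V_u = 0.5934
Node d (S = 19): continuation = e^(−0.09)·[0.4806·1.2500 + 0.5194·6.9500] = 3.8483; exercise value = 6.0000 > continuation, so V_d = 6.0000 (exercise)
Node 0 (S = 20): continuation = e^(−0.09)·[0.4806·0.5934 + 0.5194·6.0000] = 3.1089; exercise value = 5.0000 > continuation, so V_0 = 5.0000 (exercise)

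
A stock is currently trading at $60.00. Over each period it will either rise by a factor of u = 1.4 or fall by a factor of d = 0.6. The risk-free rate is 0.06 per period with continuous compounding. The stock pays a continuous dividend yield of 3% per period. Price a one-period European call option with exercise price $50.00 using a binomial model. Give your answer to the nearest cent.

Per-period risk-free factor R = e^0.06 = 1.0618; dividend-adjusted growth = e^(0.06−0.03) = 1.0305.
Risk-neutral probability p = (1.0305 − 0.6)/(1.4 − 0.6) = 0.4305/0.8000 = 0.5381
Terminal stock prices: S_u = 84, S_d = 36
Terminal payoffs (S − K): max(34, 0) = 34, max(-14, 0) = 0
Node 0 (S = 60): V_0 = e^(−0.06)·[0.5381·34.0000 + 0.4619·0.0000] = 17.2289

$17.23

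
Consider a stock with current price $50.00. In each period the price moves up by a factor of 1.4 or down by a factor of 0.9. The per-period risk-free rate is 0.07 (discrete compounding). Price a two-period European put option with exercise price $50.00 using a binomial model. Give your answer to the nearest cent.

Risk-neutral probability p = (1 + 0.07 − 0.9)/(1.4 − 0.9) = 0.1700/0.5000 = 0.3400
Terminal stock prices: S_uu = 98, S_ud = 63, S_dd = 40.5
Terminal payoffs (K − S): max(-48, 0) = 0, max(-13, 0) = 0, max(9.5, 0) = 9.5
Node u (S = 70): V_u = 1/1.07·[0.3400·0.0000 + 0.6600·0.0000] = 0.0000
Node d (S = 45): V_d = 1/1.07·[0.3400·0.0000 + 0.6600·9.5000] = 5.8598
Node 0 (S = 50): V_0 = 1/1.07·[0.3400·0.0000 + 0.6600·5.8598] = 3.6145

$3.61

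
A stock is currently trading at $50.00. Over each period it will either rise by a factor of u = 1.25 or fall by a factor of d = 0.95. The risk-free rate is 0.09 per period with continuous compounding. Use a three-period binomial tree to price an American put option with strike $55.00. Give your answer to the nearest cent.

$5.00

Risk-neutral probability p = (e^0.09 − 0.95)/(1.25 − 0.95) = 0.1442/0.3000 = 0.4806
Terminal stock prices: S_uuu = 97.66, S_uud = 74.22, S_udd = 56.41, S_ddd = 42.87
Terminal payoffs (K − S): max(-42.66, 0) = 0, max(-19.22, 0) = 0, max(-1.406, 0) = 0, max(12.13, 0) = 12.13
Node uu (S = 78.12): continuation = e^(−0.09)·[0.4806·0.0000 + 0.5194·0.0000] = 0.0000; exercise value = 0.0000 ≤ continuation, so V_uu = 0.0000
Node ud (S = 59.38): continuation = e^(−0.09)·[0.4806·0.0000 + 0.5194·0.0000] = 0.0000; exercise value = 0.0000 ≤ continuation, so V_ud = 0.0000
Node dd (S = 45.12): continuation = e^(−0.09)·[0.4806·0.0000 + 0.5194·12.1313] = 5.7589; exercise value = 9.8750 > continuation, so V_dd = 9.8750 (exercise)
Node u (S = 62.5): continuation = e^(−0.09)·[0.4806·0.0000 + 0.5194·0.0000] = 0.0000; exercise value = 0.0000 ≤ continuation, so V_u = 0.0000
Node d (S = 47.5): continuation = e^(−0.09)·[0.4806·0.0000 + 0.5194·9.8750] = 4.6878; exercise value = 7.5000 > continuation, so V_d = 7.5000 (exercise)
Node 0 (S = 50): continuation = e^(−0.09)·[0.4806·0.0000 + 0.5194·7.5000] = 3.5603; exercise value = 5.0000 > continuation, so V_0 = 5.0000 (exercise)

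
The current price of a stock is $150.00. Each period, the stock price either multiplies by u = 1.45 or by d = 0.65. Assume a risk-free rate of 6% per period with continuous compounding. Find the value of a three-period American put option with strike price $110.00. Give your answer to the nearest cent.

$13.40

Risk-neutral probability p = (e^0.06 − 0.65)/(1.45 − 0.65) = 0.4118/0.8000 = 0.5148
Terminal stock prices: S_uuu = 457.3, S_uud = 205, S_udd = 91.89, S_ddd = 41.19
Terminal payoffs (K − S): max(-347.3, 0) = 0, max(-94.99, 0) = 0, max(18.11, 0) = 18.11, max(68.81, 0) = 68.81
Node uu (S = 315.4): continuation = e^(−0.06)·[0.5148·0.0000 + 0.4852·0.0000] = 0.0000; exercise value = 0.0000 ≤ continuation, so V_uu = 0.0000
Node ud (S = 141.4): continuation = e^(−0.06)·[0.5148·0.0000 + 0.4852·18.1062] = 8.2736; exercise value = 0.0000 ≤ continuation, so V_ud = 8.2736
Node dd (S = 63.38): continuation = e^(−0.06)·[0.5148·18.1062 + 0.4852·68.8063] = 40.2191; exercise value = 46.6250 > continuation, so V_dd = 46.6250 (exercise)
Node u (S = 217.5): continuation = e^(−0.06)·[0.5148·0.0000 + 0.4852·8.2736] = 3.7806; exercise value = 0.0000 ≤ continuation, so V_u = 3.7806
Node d (S = 97.5): continuation = e^(−0.06)·[0.5148·8.2736 + 0.4852·46.6250] = 25.3164; exercise value = 12.5000 ≤ continuation, so V_d = 25.3164
Node 0 (S = 150): continuation = e^(−0.06)·[0.5148·3.7806 + 0.4852·25.3164] = 13.4012; exercise value = 0.0000 ≤ continuation, so V_0 = 13.4012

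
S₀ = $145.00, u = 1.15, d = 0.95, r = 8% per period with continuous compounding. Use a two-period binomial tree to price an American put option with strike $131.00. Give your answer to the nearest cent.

Risk-neutral probability p = (e^0.08 − 0.95)/(1.15 − 0.95) = 0.1333/0.2000 = 0.6664
Terminal stock prices: S_uu = 191.8, S_ud = 158.4, S_dd = 130.9
Terminal payoffs (K − S): max(-60.76, 0) = 0, max(-27.41, 0) = 0, max(0.1375, 0) = 0.1375
Node u (S = 166.8): continuation = e^(−0.08)·[0.6664·0.0000 + 0.3336·0.0000] = 0.0000; exercise value = 0.0000 ≤ continuation, so V_u = 0.0000
Node d (S = 137.8): continuation = e^(−0.08)·[0.6664·0.0000 + 0.3336·0.1375] = 0.0423; exercise value = 0.0000 ≤ continuation, so V_d = 0.0423
Node 0 (S = 145): continuation = e^(−0.08)·[0.6664·0.0000 + 0.3336·0.0423] = 0.0130; exercise value = 0.0000 ≤ continuation, so V_0 = 0.0130

$0.01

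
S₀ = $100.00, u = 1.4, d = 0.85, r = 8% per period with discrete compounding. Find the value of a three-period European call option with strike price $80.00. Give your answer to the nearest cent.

Risk-neutral probability p = (1 + 0.08 − 0.85)/(1.4 − 0.85) = 0.2300/0.5500 = 0.4182
Terminal stock prices: S_uuu = 274.4, S_uud = 166.6, S_udd = 101.1, S_ddd = 61.41
Terminal payoffs (S − K): max(194.4, 0) = 194.4, max(86.6, 0) = 86.6, max(21.15, 0) = 21.15, max(-18.59, 0) = 0
Node uu (S = 196): V_uu = 1/1.08·[0.4182·194.4000 + 0.5818·86.6000] = 121.9259
Node ud (S = 119): V_ud = 1/1.08·[0.4182·86.6000 + 0.5818·21.1500] = 44.9259
Node dd (S = 72.25): V_dd = 1/1.08·[0.4182·21.1500 + 0.5818·0.0000] = 8.1894
Node u (S = 140): V_u = 1/1.08·[0.4182·121.9259 + 0.5818·44.9259] = 71.4129
Node d (S = 85): V_d = 1/1.08·[0.4182·44.9259 + 0.5818·8.1894] = 21.8074
Node 0 (S = 100): V_0 = 1/1.08·[0.4182·71.4129 + 0.5818·21.8074] = 39.3995

$39.40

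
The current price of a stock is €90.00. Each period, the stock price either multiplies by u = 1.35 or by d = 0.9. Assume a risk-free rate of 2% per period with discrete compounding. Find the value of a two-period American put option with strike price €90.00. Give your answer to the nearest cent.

€8.84

Risk-neutral probability p = (1 + 0.02 − 0.9)/(1.35 − 0.9) = 0.1200/0.4500 = 0.2667
Terminal stock prices: S_uu = 164, S_ud = 109.4, S_dd = 72.9
Terminal payoffs (K − S): max(-74.03, 0) = 0, max(-19.35, 0) = 0, max(17.1, 0) = 17.1
Node u (S = 121.5): continuation = 1/1.02·[0.2667·0.0000 + 0.7333·0.0000] = 0.0000; exercise value = 0.0000 ≤ continuation, so V_u = 0.0000
Node d (S = 81): continuation = 1/1.02·[0.2667·0.0000 + 0.7333·17.1000] = 12.2941; exercise value = 9.0000 ≤ continuation, so V_d = 12.2941
Node 0 (S = 90): continuation = 1/1.02·[0.2667·0.0000 + 0.7333·12.2941] = 8.8389; exercise value = 0.0000 ≤ continuation, so V_0 = 8.8389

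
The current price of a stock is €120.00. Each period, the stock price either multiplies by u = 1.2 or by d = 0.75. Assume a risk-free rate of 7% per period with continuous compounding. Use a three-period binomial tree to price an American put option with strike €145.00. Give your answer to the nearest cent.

Risk-neutral probability p = (e^0.07 − 0.75)/(1.2 − 0.75) = 0.3225/0.4500 = 0.7167
Terminal stock prices: S_uuu = 207.4, S_uud = 129.6, S_udd = 81, S_ddd = 50.62
Terminal payoffs (K − S): max(-62.36, 0) = 0, max(15.4, 0) = 15.4, max(64, 0) = 64, max(94.38, 0) = 94.38
Node uu (S = 172.8): continuation = e^(−0.07)·[0.7167·0.0000 + 0.2833·15.4000] = 4.0681; exercise value = 0.0000 ≤ continuation, so V_uu = 4.0681
Node ud (S = 108): continuation = e^(−0.07)·[0.7167·15.4000 + 0.2833·64.0000] = 27.1971; exercise value = 37.0000 > continuation, so V_ud = 37.0000 (exercise)
Node dd (S = 67.5): continuation = e^(−0.07)·[0.7167·64.0000 + 0.2833·94.3750] = 67.6971; exercise value = 77.5000 > continuation, so V_dd = 77.5000 (exercise)
Node u (S = 144): continuation = e^(−0.07)·[0.7167·4.0681 + 0.2833·37.0000] = 12.4924; exercise value = 1.0000 ≤ continuation, so V_u = 12.4924
Node d (S = 90): continuation = e^(−0.07)·[0.7167·37.0000 + 0.2833·77.5000] = 45.1971; exercise value = 55.0000 > continuation, so V_d = 55.0000 (exercise)
Node 0 (S = 120): continuation = e^(−0.07)·[0.7167·12.4924 + 0.2833·55.0000] = 22.8767; exercise value = 25.0000 > continuation, so V_0 = 25.0000 (exercise)

€25.00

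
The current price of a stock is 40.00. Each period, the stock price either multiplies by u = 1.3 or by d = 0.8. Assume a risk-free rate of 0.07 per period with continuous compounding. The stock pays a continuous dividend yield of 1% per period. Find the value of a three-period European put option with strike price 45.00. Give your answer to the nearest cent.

5.53

Per-period risk-free factor R = e^0.07 = 1.0725; dividend-adjusted growth = e^(0.07−0.01) = 1.0618.
Risk-neutral probability p = (1.0618 − 0.8)/(1.3 − 0.8) = 0.2618/0.5000 = 0.5237
Terminal stock prices: S_uuu = 87.88, S_uud = 54.08, S_udd = 33.28, S_ddd = 20.48
Terminal payoffs (K − S): max(-42.88, 0) = 0, max(-9.08, 0) = 0, max(11.72, 0) = 11.72, max(24.52, 0) = 24.52
Node uu (S = 67.6): V_uu = e^(−0.07)·[0.5237·0.0000 + 0.4763·0.0000] = 0.0000
Node ud (S = 41.6): V_ud = e^(−0.07)·[0.5237·0.0000 + 0.4763·11.7200] = 5.2051
Node dd (S = 25.6): V_dd = e^(−0.07)·[0.5237·11.7200 + 0.4763·24.5200] = 16.6124
Node u (S = 52): V_u = e^(−0.07)·[0.5237·0.0000 + 0.4763·5.2051] = 2.3117
Node d (S = 32): V_d = e^(−0.07)·[0.5237·5.2051 + 0.4763·16.6124] = 9.9195
Node 0 (S = 40): V_0 = e^(−0.07)·[0.5237·2.3117 + 0.4763·9.9195] = 5.5342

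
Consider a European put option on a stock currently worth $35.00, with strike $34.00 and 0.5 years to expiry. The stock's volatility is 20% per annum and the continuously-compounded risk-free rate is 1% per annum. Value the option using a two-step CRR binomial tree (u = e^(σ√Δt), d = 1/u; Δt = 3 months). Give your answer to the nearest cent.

$1.40

CRR parameters: u = e^(σ√Δt) = e^(0.2·√0.25) = 1.1052, d = 1/u = 0.9048
Per-period rate: rΔt = 0.01·0.25 = 0.0025, so R = e^0.0025 = 1.0025
Risk-neutral probability p = (e^0.0025 − 0.9048)/(1.1052 − 0.9048) = 0.0977/0.2003 = 0.4875
Terminal stock prices: S_uu = 42.75, S_ud = 35, S_dd = 28.66
Terminal payoffs (K − S): max(-8.749, 0) = 0, max(-1, 0) = 0, max(5.344, 0) = 5.344
Node u (S = 38.68): V_u = e^(−0.0025)·[0.4875·0.0000 + 0.5125·0.0000] = 0.0000
Node d (S = 31.67): V_d = e^(−0.0025)·[0.4875·0.0000 + 0.5125·5.3444] = 2.7321
Node 0 (S = 35): V_0 = e^(−0.0025)·[0.4875·0.0000 + 0.5125·2.7321] = 1.3967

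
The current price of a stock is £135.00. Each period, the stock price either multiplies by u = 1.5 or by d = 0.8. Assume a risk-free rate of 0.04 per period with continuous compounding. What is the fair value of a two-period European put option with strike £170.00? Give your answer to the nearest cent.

£36.54

Risk-neutral probability p = (e^0.04 − 0.8)/(1.5 − 0.8) = 0.2408/0.7000 = 0.3440
Terminal stock prices: S_uu = 303.8, S_ud = 162, S_dd = 86.4
Terminal payoffs (K − S): max(-133.8, 0) = 0, max(8, 0) = 8, max(83.6, 0) = 83.6
Node u (S = 202.5): V_u = e^(−0.04)·[0.3440·0.0000 + 0.6560·8.0000] = 5.0421
Node d (S = 108): V_d = e^(−0.04)·[0.3440·8.0000 + 0.6560·83.6000] = 55.3342
Node 0 (S = 135): V_0 = e^(−0.04)·[0.3440·5.0421 + 0.6560·55.3342] = 36.5417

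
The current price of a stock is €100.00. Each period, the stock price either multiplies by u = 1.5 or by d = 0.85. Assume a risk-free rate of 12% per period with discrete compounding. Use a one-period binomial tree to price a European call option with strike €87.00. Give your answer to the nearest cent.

€23.37

Risk-neutral probability p = (1 + 0.12 − 0.85)/(1.5 − 0.85) = 0.2700/0.6500 = 0.4154
Terminal stock prices: S_u = 150, S_d = 85
Terminal payoffs (S − K): max(63, 0) = 63, max(-2, 0) = 0
Node 0 (S = 100): V_0 = 1/1.12·[0.4154·63.0000 + 0.5846·0.0000] = 23.3654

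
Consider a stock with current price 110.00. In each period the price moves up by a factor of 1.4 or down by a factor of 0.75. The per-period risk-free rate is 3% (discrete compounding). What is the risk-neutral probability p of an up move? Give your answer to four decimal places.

p = 0.4308

Risk-neutral probability p = (1 + 0.03 − 0.75)/(1.4 − 0.75) = 0.2800/0.6500 = 0.4308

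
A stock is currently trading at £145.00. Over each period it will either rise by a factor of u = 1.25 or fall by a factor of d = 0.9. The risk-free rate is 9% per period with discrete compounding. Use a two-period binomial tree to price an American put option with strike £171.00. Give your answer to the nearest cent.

Risk-neutral probability p = (1 + 0.09 − 0.9)/(1.25 − 0.9) = 0.1900/0.3500 = 0.5429
Terminal stock prices: S_uu = 226.6, S_ud = 163.1, S_dd = 117.5
Terminal payoffs (K − S): max(-55.56, 0) = 0, max(7.875, 0) = 7.875, max(53.55, 0) = 53.55
Node u (S = 181.2): continuation = 1/1.09·[0.5429·0.0000 + 0.4571·7.8750] = 3.3028; exercise value = 0.0000 ≤ continuation, so V_u = 3.3028
Node d (S = 130.5): continuation = 1/1.09·[0.5429·7.8750 + 0.4571·53.5500] = 26.3807; exercise value = 40.5000 > continuation, so V_d = 40.5000 (exercise)
Node 0 (S = 145): continuation = 1/1.09·[0.5429·3.3028 + 0.4571·40.5000] = 18.6305; exercise value = 26.0000 > continuation, so V_0 = 26.0000 (exercise)

£26.00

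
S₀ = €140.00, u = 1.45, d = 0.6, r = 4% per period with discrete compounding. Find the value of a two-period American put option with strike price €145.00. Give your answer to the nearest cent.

€33.65

Risk-neutral probability p = (1 + 0.04 − 0.6)/(1.45 − 0.6) = 0.4400/0.8500 = 0.5176
Terminal stock prices: S_uu = 294.4, S_ud = 121.8, S_dd = 50.4
Terminal payoffs (K − S): max(-149.4, 0) = 0, max(23.2, 0) = 23.2, max(94.6, 0) = 94.6
Node u (S = 203): continuation = 1/1.04·[0.5176·0.0000 + 0.4824·23.2000] = 10.7602; exercise value = 0.0000 ≤ continuation, so V_u = 10.7602
Node d (S = 84): continuation = 1/1.04·[0.5176·23.2000 + 0.4824·94.6000] = 55.4231; exercise value = 61.0000 > continuation, so V_d = 61.0000 (exercise)
Node 0 (S = 140): continuation = 1/1.04·[0.5176·10.7602 + 0.4824·61.0000] = 33.6476; exercise value = 5.0000 ≤ continuation, so V_0 = 33.6476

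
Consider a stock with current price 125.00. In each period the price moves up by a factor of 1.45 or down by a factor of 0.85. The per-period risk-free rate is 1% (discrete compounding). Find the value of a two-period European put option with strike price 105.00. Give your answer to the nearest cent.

7.74

Risk-neutral probability p = (1 + 0.01 − 0.85)/(1.45 − 0.85) = 0.1600/0.6000 = 0.2667
Terminal stock prices: S_uu = 262.8, S_ud = 154.1, S_dd = 90.31
Terminal payoffs (K − S): max(-157.8, 0) = 0, max(-49.06, 0) = 0, max(14.69, 0) = 14.69
Node u (S = 181.2): V_u = 1/1.01·[0.2667·0.0000 + 0.7333·0.0000] = 0.0000
Node d (S = 106.2): V_d = 1/1.01·[0.2667·0.0000 + 0.7333·14.6875] = 10.6642
Node 0 (S = 125): V_0 = 1/1.01·[0.2667·0.0000 + 0.7333·10.6642] = 7.7430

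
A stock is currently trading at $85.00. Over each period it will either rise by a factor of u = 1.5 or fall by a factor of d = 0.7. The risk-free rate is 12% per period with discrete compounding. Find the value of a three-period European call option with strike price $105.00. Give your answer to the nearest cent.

$26.80

Risk-neutral probability p = (1 + 0.12 − 0.7)/(1.5 − 0.7) = 0.4200/0.8000 = 0.5250
Terminal stock prices: S_uuu = 286.9, S_uud = 133.9, S_udd = 62.47, S_ddd = 29.15
Terminal payoffs (S − K): max(181.9, 0) = 181.9, max(28.88, 0) = 28.88, max(-42.53, 0) = 0, max(-75.84, 0) = 0
Node uu (S = 191.2): V_uu = 1/1.12·[0.5250·181.8750 + 0.4750·28.8750] = 97.5000
Node ud (S = 89.25): V_ud = 1/1.12·[0.5250·28.8750 + 0.4750·0.0000] = 13.5352
Node dd (S = 41.65): V_dd = 1/1.12·[0.5250·0.0000 + 0.4750·0.0000] = 0.0000
Node u (S = 127.5): V_u = 1/1.12·[0.5250·97.5000 + 0.4750·13.5352] = 51.4435
Node d (S = 59.5): V_d = 1/1.12·[0.5250·13.5352 + 0.4750·0.0000] = 6.3446
Node 0 (S = 85): V_0 = 1/1.12·[0.5250·51.4435 + 0.4750·6.3446] = 26.8049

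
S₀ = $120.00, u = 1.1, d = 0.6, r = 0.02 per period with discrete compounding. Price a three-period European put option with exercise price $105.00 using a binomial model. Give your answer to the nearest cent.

$9.51

Risk-neutral probability p = (1 + 0.02 − 0.6)/(1.1 − 0.6) = 0.4200/0.5000 = 0.8400
Terminal stock prices: S_uuu = 159.7, S_uud = 87.12, S_udd = 47.52, S_ddd = 25.92
Terminal payoffs (K − S): max(-54.72, 0) = 0, max(17.88, 0) = 17.88, max(57.48, 0) = 57.48, max(79.08, 0) = 79.08
Node uu (S = 145.2): V_uu = 1/1.02·[0.8400·0.0000 + 0.1600·17.8800] = 2.8047
Node ud (S = 79.2): V_ud = 1/1.02·[0.8400·17.8800 + 0.1600·57.4800] = 23.7412
Node dd (S = 43.2): V_dd = 1/1.02·[0.8400·57.4800 + 0.1600·79.0800] = 59.7412
Node u (S = 132): V_u = 1/1.02·[0.8400·2.8047 + 0.1600·23.7412] = 6.0339
Node d (S = 72): V_d = 1/1.02·[0.8400·23.7412 + 0.1600·59.7412] = 28.9227
Node 0 (S = 120): V_0 = 1/1.02·[0.8400·6.0339 + 0.1600·28.9227] = 9.5060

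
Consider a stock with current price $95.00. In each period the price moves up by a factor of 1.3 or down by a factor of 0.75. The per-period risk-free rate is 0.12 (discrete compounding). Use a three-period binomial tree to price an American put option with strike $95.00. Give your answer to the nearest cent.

Risk-neutral probability p = (1 + 0.12 − 0.75)/(1.3 − 0.75) = 0.3700/0.5500 = 0.6727
Terminal stock prices: S_uuu = 208.7, S_uud = 120.4, S_udd = 69.47, S_ddd = 40.08
Terminal payoffs (K − S): max(-113.7, 0) = 0, max(-25.41, 0) = 0, max(25.53, 0) = 25.53, max(54.92, 0) = 54.92
Node uu (S = 160.6): continuation = 1/1.12·[0.6727·0.0000 + 0.3273·0.0000] = 0.0000; exercise value = 0.0000 ≤ continuation, so V_uu = 0.0000
Node ud (S = 92.62): continuation = 1/1.12·[0.6727·0.0000 + 0.3273·25.5312] = 7.4604; exercise value = 2.3750 ≤ continuation, so V_ud = 7.4604
Node dd (S = 53.44): continuation = 1/1.12·[0.6727·25.5312 + 0.3273·54.9219] = 31.3839; exercise value = 41.5625 > continuation, so V_dd = 41.5625 (exercise)
Node u (S = 123.5): continuation = 1/1.12·[0.6727·0.0000 + 0.3273·7.4604] = 2.1800; exercise value = 0.0000 ≤ continuation, so V_u = 2.1800
Node d (S = 71.25): continuation = 1/1.12·[0.6727·7.4604 + 0.3273·41.5625] = 16.6260; exercise value = 23.7500 > continuation, so V_d = 23.7500 (exercise)
Node 0 (S = 95): continuation = 1/1.12·[0.6727·2.1800 + 0.3273·23.7500] = 8.2493; exercise value = 0.0000 ≤ continuation, so V_0 = 8.2493

$8.25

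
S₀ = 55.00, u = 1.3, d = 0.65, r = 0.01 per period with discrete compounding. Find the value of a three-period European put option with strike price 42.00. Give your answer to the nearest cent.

6.10

Risk-neutral probability p = (1 + 0.01 − 0.65)/(1.3 − 0.65) = 0.3600/0.6500 = 0.5538
Terminal stock prices: S_uuu = 120.8, S_uud = 60.42, S_udd = 30.21, S_ddd = 15.1
Terminal payoffs (K − S): max(-78.84, 0) = 0, max(-18.42, 0) = 0, max(11.79, 0) = 11.79, max(26.9, 0) = 26.9
Node uu (S = 92.95): V_uu = 1/1.01·[0.5538·0.0000 + 0.4462·0.0000] = 0.0000
Node ud (S = 46.48): V_ud = 1/1.01·[0.5538·0.0000 + 0.4462·11.7912] = 5.2086
Node dd (S = 23.24): V_dd = 1/1.01·[0.5538·11.7912 + 0.4462·26.8956] = 18.3467
Node u (S = 71.5): V_u = 1/1.01·[0.5538·0.0000 + 0.4462·5.2086] = 2.3008
Node d (S = 35.75): V_d = 1/1.01·[0.5538·5.2086 + 0.4462·18.3467] = 10.9606
Node 0 (S = 55): V_0 = 1/1.01·[0.5538·2.3008 + 0.4462·10.9606] = 6.1034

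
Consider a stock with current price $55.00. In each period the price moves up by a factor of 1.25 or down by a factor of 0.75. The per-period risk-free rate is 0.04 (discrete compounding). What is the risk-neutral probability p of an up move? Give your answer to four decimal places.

p = 0.5800

Risk-neutral probability p = (1 + 0.04 − 0.75)/(1.25 − 0.75) = 0.2900/0.5000 = 0.5800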